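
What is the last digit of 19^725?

Powers of 9 mod 10 repeat with period 2: 9, 1.
725 leaves remainder 1 on division by 2, so 19^725 ends in 9.

9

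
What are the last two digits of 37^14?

89

Square-and-reduce mod 100: 37^1≡37, 37^2≡69, 37^4≡61, 37^8≡21.
Since 14 = 2 + 4 + 8 in binary, 37^14 ≡ 69·61·21 ≡ 89 (mod 100).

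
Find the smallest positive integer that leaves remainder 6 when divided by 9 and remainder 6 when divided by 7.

x ≡ 6 (mod 7) gives x ∈ {6}.
The first of these with x mod 9 = 6 is 6.

6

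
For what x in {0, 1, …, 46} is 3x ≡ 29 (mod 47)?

3⁻¹ ≡ 16 (mod 47) because 3·16 = 48 = 1·47 + 1.
So x ≡ 16·29 = 464 ≡ 41 (mod 47).

41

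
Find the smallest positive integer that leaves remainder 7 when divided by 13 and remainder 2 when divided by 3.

x ≡ 2 (mod 3) gives x ∈ {2, 5, 8, 11, 14, 17, 20}.
The first of these with x mod 13 = 7 is 20.

20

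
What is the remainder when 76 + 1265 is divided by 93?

Dividing 1265 by 93 gives quotient 13 and remainder 56.
(76 + 56) mod 93 = 39.

39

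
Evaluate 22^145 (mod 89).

Square-and-reduce mod 89: 22^1≡22, 22^2≡39, 22^4≡8, 22^8≡64, 22^16≡2, 22^32≡4, 22^64≡16, 22^128≡78.
Since 145 = 1 + 16 + 128 in binary, 22^145 ≡ 22·2·78 ≡ 50 (mod 89).

50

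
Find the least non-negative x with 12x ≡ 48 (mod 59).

The inverse of 12 mod 59 is 5 (since 12·5 = 60 ≡ 1).
So x ≡ 5·48 = 240 ≡ 4 (mod 59).

4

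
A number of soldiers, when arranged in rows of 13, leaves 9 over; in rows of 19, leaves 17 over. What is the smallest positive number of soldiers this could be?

x ≡ 9 (mod 13) gives x ∈ {9, 22, 35, 48, 61, 74}.
The first of these with x mod 19 = 17 is 74.

74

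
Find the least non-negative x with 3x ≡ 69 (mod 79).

23

The inverse of 3 mod 79 is 53 (since 3·53 = 159 ≡ 1).
So x ≡ 53·69 = 3657 ≡ 23 (mod 79).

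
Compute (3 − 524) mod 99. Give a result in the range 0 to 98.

524 − 5·99 = 29, so 524 ≡ 29 (mod 99).
(3 − 29) mod 99 = 73.

73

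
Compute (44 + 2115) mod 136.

119

2115 = 15·136 + 75, so 2115 mod 136 = 75.
(44 + 75) mod 136 = 119.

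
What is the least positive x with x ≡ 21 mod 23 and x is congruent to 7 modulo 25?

182

x ≡ 21 (mod 23) gives x ∈ {21, 44, 67, 90, 113, 136, 159, 182}.
The first of these with x mod 25 = 7 is 182.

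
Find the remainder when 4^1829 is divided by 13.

10

Square-and-reduce mod 13: 4^1≡4, 4^2≡3, 4^4≡9, 4^8≡3, 4^16≡9, 4^32≡3, 4^64≡9, 4^128≡3, 4^256≡9, 4^512≡3, 4^1024≡9.
Since 1829 = 1 + 4 + 32 + 256 + 512 + 1024 in binary, 4^1829 ≡ 4·9·3·9·3·9 ≡ 10 (mod 13).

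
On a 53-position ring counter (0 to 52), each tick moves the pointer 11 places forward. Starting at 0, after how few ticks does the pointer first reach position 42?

The inverse of 11 mod 53 is 29 (since 11·29 = 319 ≡ 1).
So x ≡ 29·42 = 1218 ≡ 52 (mod 53).
Check: 11·52 = 572 = 10·53 + 42.

52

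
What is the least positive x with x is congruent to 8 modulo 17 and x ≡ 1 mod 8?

25

Since 8·15 ≡ 1 (mod 17), take x = 1 + 8·((8−1)·15 mod 17) = 1 + 8·3 = 25.
Check: 25 mod 17 = 8, 25 mod 8 = 1.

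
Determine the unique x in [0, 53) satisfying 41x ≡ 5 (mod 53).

The inverse of 41 mod 53 is 22 (since 41·22 = 902 ≡ 1).
Multiplying both sides by 22: x ≡ 22·5 = 110 ≡ 4 (mod 53).

4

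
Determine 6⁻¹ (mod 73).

6·61 = 366 = 5·73 + 1, so 6⁻¹ ≡ 61 (mod 73).

61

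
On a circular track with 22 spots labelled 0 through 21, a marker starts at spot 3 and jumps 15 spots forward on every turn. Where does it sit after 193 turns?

16

193·15 = 2895.
2895 − 131·22 = 13, so 2895 ≡ 13 (mod 22).
(3 + 13) mod 22 = 16.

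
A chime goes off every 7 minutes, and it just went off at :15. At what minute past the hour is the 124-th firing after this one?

124·7 = 868.
Dividing 868 by 60 gives quotient 14 and remainder 28.
(15 + 28) mod 60 = 43.

43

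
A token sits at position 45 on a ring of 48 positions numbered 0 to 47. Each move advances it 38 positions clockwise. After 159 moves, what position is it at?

159·38 = 6042.
6042 − 125·48 = 42, so 6042 ≡ 42 (mod 48).
(45 + 42) mod 48 = 39.

39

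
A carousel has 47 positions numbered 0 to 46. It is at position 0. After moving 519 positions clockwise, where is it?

519 = 11·47 + 2, so 519 mod 47 = 2.
(0 + 2) mod 47 = 2.

2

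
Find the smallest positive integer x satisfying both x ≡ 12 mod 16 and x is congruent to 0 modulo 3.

12

x ≡ 0 (mod 3) gives x ∈ {0, 3, 6, 9, 12}.
The first of these with x mod 16 = 12 is 12.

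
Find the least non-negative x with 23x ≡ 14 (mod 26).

23⁻¹ ≡ 17 (mod 26) because 23·17 = 391 = 15·26 + 1.
Multiplying both sides by 17: x ≡ 17·14 = 238 ≡ 4 (mod 26).

4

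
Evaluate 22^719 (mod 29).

13

Successive squares of 22 mod 29: 22^1≡22, 22^2≡20, 22^4≡23, 22^8≡7, 22^16≡20, 22^32≡23, 22^64≡7, 22^128≡20, 22^256≡23, 22^512≡7.
Since 719 = 1 + 2 + 4 + 8 + 64 + 128 + 512 in binary, 22^719 ≡ 22·20·23·7·7·20·7 ≡ 13 (mod 29).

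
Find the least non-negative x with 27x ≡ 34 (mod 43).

27⁻¹ ≡ 8 (mod 43) because 27·8 = 216 = 5·43 + 1.
So x ≡ 8·34 = 272 ≡ 14 (mod 43).

14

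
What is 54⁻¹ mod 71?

25

71 = 1·54 + 17
54 = 3·17 + 3
17 = 5·3 + 2
3 = 1·2 + 1
2 = 2·1 + 0
Back-substituting gives 54·25 ≡ 1 (mod 71).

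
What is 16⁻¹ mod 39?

22

39 = 2·16 + 7
16 = 2·7 + 2
7 = 3·2 + 1
2 = 2·1 + 0
Back-substituting gives 16·22 ≡ 1 (mod 39).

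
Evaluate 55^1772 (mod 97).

By repeated squaring mod 97: 55^1≡55, 55^2≡18, 55^4≡33, 55^8≡22, 55^16≡96, 55^32≡1, 55^64≡1, 55^128≡1, 55^256≡1, 55^512≡1, 55^1024≡1.
1772 = 4 + 8 + 32 + 64 + 128 + 512 + 1024, so 55^1772 ≡ 33·22·1·1·1·1·1 ≡ 47 (mod 97).

47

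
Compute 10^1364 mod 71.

64

By repeated squaring mod 71: 10^1≡10, 10^2≡29, 10^4≡60, 10^8≡50, 10^16≡15, 10^32≡12, 10^64≡2, 10^128≡4, 10^256≡16, 10^512≡43, 10^1024≡3.
Since 1364 = 4 + 16 + 64 + 256 + 1024 in binary, 10^1364 ≡ 60·15·2·16·3 ≡ 64 (mod 71).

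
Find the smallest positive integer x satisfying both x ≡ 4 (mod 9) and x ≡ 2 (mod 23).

Since 23·2 ≡ 1 (mod 9), take x = 2 + 23·((4−2)·2 mod 9) = 2 + 23·4 = 94.
Check: 94 mod 9 = 4, 94 mod 23 = 2.

94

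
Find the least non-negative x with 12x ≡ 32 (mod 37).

12⁻¹ ≡ 34 (mod 37) because 12·34 = 408 = 11·37 + 1.
So x ≡ 34·32 = 1088 ≡ 15 (mod 37).
Check: 12·15 = 180 = 4·37 + 32.

15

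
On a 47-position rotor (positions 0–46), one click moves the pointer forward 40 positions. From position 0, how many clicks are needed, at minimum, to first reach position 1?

20

40·20 = 800 = 17·47 + 1, so 40⁻¹ ≡ 20 (mod 47).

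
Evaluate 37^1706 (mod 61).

41

By repeated squaring mod 61: 37^1≡37, 37^2≡27, 37^4≡58, 37^8≡9, 37^16≡20, 37^32≡34, 37^64≡58, 37^128≡9, 37^256≡20, 37^512≡34, 37^1024≡58.
1706 = 2 + 8 + 32 + 128 + 512 + 1024, so 37^1706 ≡ 27·9·34·9·34·58 ≡ 41 (mod 61).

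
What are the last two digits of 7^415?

43

Successive squares of 7 mod 100: 7^1≡7, 7^2≡49, 7^4≡1, 7^8≡1, 7^16≡1, 7^32≡1, 7^64≡1, 7^128≡1, 7^256≡1.
Since 415 = 1 + 2 + 4 + 8 + 16 + 128 + 256 in binary, 7^415 ≡ 7·49·1·1·1·1·1 ≡ 43 (mod 100).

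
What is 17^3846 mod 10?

The units digit of 17^n cycles with period 4: 7, 9, 3, 1, …
3846 mod 4 = 2, so the last digit matches 7^2 = 9.

9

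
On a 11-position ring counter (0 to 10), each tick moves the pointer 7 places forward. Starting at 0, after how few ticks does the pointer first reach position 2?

The inverse of 7 mod 11 is 8 (since 7·8 = 56 ≡ 1).
So x ≡ 8·2 = 16 ≡ 5 (mod 11).
Check: 7·5 = 35 = 3·11 + 2.

5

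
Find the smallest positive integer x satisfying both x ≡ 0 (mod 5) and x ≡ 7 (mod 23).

x ≡ 0 (mod 5) gives x ∈ {0, 5, 10, 15, 20, 25, 30}.
The first of these with x mod 23 = 7 is 30.

30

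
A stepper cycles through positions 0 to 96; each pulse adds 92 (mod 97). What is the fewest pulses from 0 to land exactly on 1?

92·58 = 5336 = 55·97 + 1, so 92⁻¹ ≡ 58 (mod 97).

58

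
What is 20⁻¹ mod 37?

13

37 = 1·20 + 17
20 = 1·17 + 3
17 = 5·3 + 2
3 = 1·2 + 1
2 = 2·1 + 0
Back-substituting gives 20·13 ≡ 1 (mod 37).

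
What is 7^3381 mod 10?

Last digits of 7^n: 7, 9, 3, 1 (period 4).
3381 leaves remainder 1 on division by 4, so 7^3381 ends in 7.

7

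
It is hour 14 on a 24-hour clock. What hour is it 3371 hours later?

1

3371 mod 24 = 11 (since 140·24 = 3360).
(14 + 11) mod 24 = 1.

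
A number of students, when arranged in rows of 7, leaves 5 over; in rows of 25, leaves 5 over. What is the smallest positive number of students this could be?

5

x ≡ 5 (mod 7) gives x ∈ {5}.
The first of these with x mod 25 = 5 is 5.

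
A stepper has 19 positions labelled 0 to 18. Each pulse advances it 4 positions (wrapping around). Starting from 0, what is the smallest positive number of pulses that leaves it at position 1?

5

19 = 4·4 + 3
4 = 1·3 + 1
3 = 3·1 + 0
Back-substituting gives 4·5 ≡ 1 (mod 19).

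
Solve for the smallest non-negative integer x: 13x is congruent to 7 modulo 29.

13⁻¹ ≡ 9 (mod 29) because 13·9 = 117 = 4·29 + 1.
Multiplying both sides by 9: x ≡ 9·7 = 63 ≡ 5 (mod 29).

5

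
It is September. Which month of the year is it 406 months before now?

November

406 − 33·12 = 10, so 406 ≡ 10 (mod 12).
September − 10 months → November.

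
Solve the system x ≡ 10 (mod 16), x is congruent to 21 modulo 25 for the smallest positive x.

346

Since 25·9 ≡ 1 (mod 16), take x = 21 + 25·((10−21)·9 mod 16) = 21 + 25·13 = 346.
Check: 346 mod 16 = 10, 346 mod 25 = 21.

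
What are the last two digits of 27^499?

63

Successive squares of 27 mod 100: 27^1≡27, 27^2≡29, 27^4≡41, 27^8≡81, 27^16≡61, 27^32≡21, 27^64≡41, 27^128≡81, 27^256≡61.
Since 499 = 1 + 2 + 16 + 32 + 64 + 128 + 256 in binary, 27^499 ≡ 27·29·61·21·41·81·61 ≡ 63 (mod 100).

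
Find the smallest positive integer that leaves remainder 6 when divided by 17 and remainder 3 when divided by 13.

159

x ≡ 3 (mod 13) gives x ∈ {3, 16, 29, 42, 55, 68, 81, 94, …}.
The first of these with x mod 17 = 6 is 159.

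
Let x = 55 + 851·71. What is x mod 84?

851·71 = 60421.
60421 mod 84 = 25 (since 719·84 = 60396).
(55 + 25) mod 84 = 80.

80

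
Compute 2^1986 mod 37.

27

By repeated squaring mod 37: 2^1≡2, 2^2≡4, 2^4≡16, 2^8≡34, 2^16≡9, 2^32≡7, 2^64≡12, 2^128≡33, 2^256≡16, 2^512≡34, 2^1024≡9.
1986 = 2 + 64 + 128 + 256 + 512 + 1024, so 2^1986 ≡ 4·12·33·16·34·9 ≡ 27 (mod 37).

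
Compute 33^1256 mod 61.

58

By repeated squaring mod 61: 33^1≡33, 33^2≡52, 33^4≡20, 33^8≡34, 33^16≡58, 33^32≡9, 33^64≡20, 33^128≡34, 33^256≡58, 33^512≡9, 33^1024≡20.
1256 = 8 + 32 + 64 + 128 + 1024, so 33^1256 ≡ 34·9·20·34·20 ≡ 58 (mod 61).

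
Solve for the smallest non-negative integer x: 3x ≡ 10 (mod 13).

3⁻¹ ≡ 9 (mod 13) because 3·9 = 27 = 2·13 + 1.
So x ≡ 9·10 = 90 ≡ 12 (mod 13).

12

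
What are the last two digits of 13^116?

41

By repeated squaring mod 100: 13^1≡13, 13^2≡69, 13^4≡61, 13^8≡21, 13^16≡41, 13^32≡81, 13^64≡61.
Since 116 = 4 + 16 + 32 + 64 in binary, 13^116 ≡ 61·41·81·61 ≡ 41 (mod 100).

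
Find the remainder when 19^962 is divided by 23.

By repeated squaring mod 23: 19^1≡19, 19^2≡16, 19^4≡3, 19^8≡9, 19^16≡12, 19^32≡6, 19^64≡13, 19^128≡8, 19^256≡18, 19^512≡2.
Since 962 = 2 + 64 + 128 + 256 + 512 in binary, 19^962 ≡ 16·13·8·18·2 ≡ 12 (mod 23).

12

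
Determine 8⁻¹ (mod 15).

15 = 1·8 + 7
8 = 1·7 + 1
7 = 7·1 + 0
Back-substituting gives 8·2 ≡ 1 (mod 15).

2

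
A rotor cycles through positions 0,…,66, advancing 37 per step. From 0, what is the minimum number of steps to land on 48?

37⁻¹ ≡ 29 (mod 67) because 37·29 = 1073 = 16·67 + 1.
Multiplying both sides by 29: x ≡ 29·48 = 1392 ≡ 52 (mod 67).
Check: 37·52 = 1924 = 28·67 + 48.

52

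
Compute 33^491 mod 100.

By repeated squaring mod 100: 33^1≡33, 33^2≡89, 33^4≡21, 33^8≡41, 33^16≡81, 33^32≡61, 33^64≡21, 33^128≡41, 33^256≡81.
Since 491 = 1 + 2 + 8 + 32 + 64 + 128 + 256 in binary, 33^491 ≡ 33·89·41·61·21·41·81 ≡ 17 (mod 100).

17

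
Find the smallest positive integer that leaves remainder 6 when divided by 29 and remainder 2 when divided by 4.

6

x ≡ 2 (mod 4) gives x ∈ {2, 6}.
The first of these with x mod 29 = 6 is 6.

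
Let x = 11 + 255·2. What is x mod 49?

31

255·2 = 510.
510 − 10·49 = 20, so 510 ≡ 20 (mod 49).
(11 + 20) mod 49 = 31.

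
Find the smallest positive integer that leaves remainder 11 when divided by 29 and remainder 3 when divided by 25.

Since 25·7 ≡ 1 (mod 29), take x = 3 + 25·((11−3)·7 mod 29) = 3 + 25·27 = 678.
Check: 678 mod 29 = 11, 678 mod 25 = 3.

678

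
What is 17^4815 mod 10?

Last digits of 7^n: 7, 9, 3, 1 (period 4).
4815 leaves remainder 3 on division by 4, so 17^4815 ends in 3.

3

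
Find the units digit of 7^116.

The units digit of 7^n cycles with period 4: 7, 9, 3, 1, …
116 leaves remainder 0 on division by 4, so 7^116 ends in 1.

1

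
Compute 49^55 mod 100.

Square-and-reduce mod 100: 49^1≡49, 49^2≡1, 49^4≡1, 49^8≡1, 49^16≡1, 49^32≡1.
55 = 1 + 2 + 4 + 16 + 32, so 49^55 ≡ 49·1·1·1·1 ≡ 49 (mod 100).

49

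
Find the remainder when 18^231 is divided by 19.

18

Successive squares of 18 mod 19: 18^1≡18, 18^2≡1, 18^4≡1, 18^8≡1, 18^16≡1, 18^32≡1, 18^64≡1, 18^128≡1.
Since 231 = 1 + 2 + 4 + 32 + 64 + 128 in binary, 18^231 ≡ 18·1·1·1·1·1 ≡ 18 (mod 19).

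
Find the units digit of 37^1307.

3

Last digits of 7^n: 7, 9, 3, 1 (period 4).
1307 leaves remainder 3 on division by 4, so 37^1307 ends in 3.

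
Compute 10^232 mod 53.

Successive squares of 10 mod 53: 10^1≡10, 10^2≡47, 10^4≡36, 10^8≡24, 10^16≡46, 10^32≡49, 10^64≡16, 10^128≡44.
232 = 8 + 32 + 64 + 128, so 10^232 ≡ 24·49·16·44 ≡ 44 (mod 53).

44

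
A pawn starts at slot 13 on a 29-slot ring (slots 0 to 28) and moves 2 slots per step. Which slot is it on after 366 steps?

366·2 = 732.
732 = 25·29 + 7, so 732 mod 29 = 7.
(13 + 7) mod 29 = 20.

20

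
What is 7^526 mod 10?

9

Last digits of 7^n: 7, 9, 3, 1 (period 4).
526 mod 4 = 2, so the last digit matches 7^2 = 9.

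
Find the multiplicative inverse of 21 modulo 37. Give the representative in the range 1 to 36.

21·30 = 630 = 17·37 + 1, so 21⁻¹ ≡ 30 (mod 37).

30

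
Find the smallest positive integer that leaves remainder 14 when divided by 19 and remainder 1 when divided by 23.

185

Since 23·5 ≡ 1 (mod 19), take x = 1 + 23·((14−1)·5 mod 19) = 1 + 23·8 = 185.
Check: 185 mod 19 = 14, 185 mod 23 = 1.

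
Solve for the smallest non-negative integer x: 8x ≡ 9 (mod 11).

8

8⁻¹ ≡ 7 (mod 11) because 8·7 = 56 = 5·11 + 1.
So x ≡ 7·9 = 63 ≡ 8 (mod 11).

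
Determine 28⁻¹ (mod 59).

28·19 = 532 = 9·59 + 1, so 28⁻¹ ≡ 19 (mod 59).

19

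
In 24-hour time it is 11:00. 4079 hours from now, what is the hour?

4079 mod 24 = 23 (since 169·24 = 4056).
(11 + 23) mod 24 = 10.

10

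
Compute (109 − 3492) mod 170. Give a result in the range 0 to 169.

Dividing 3492 by 170 gives quotient 20 and remainder 92.
(109 − 92) mod 170 = 17.

17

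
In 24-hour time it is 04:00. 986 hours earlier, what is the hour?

2

Dividing 986 by 24 gives quotient 41 and remainder 2.
(4 − 2) mod 24 = 2.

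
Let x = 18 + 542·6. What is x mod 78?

542·6 = 3252.
3252 = 41·78 + 54, so 3252 mod 78 = 54.
(18 + 54) mod 78 = 72.

72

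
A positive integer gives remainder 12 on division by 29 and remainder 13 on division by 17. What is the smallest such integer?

302

x ≡ 13 (mod 17) gives x ∈ {13, 30, 47, 64, 81, 98, 115, 132, …}.
The first of these with x mod 29 = 12 is 302.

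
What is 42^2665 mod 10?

Last digits of 2^n: 2, 4, 8, 6 (period 4).
2665 mod 4 = 1, so the last digit matches 2^1 = 2.

2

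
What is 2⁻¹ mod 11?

2·6 = 12 = 1·11 + 1, so 2⁻¹ ≡ 6 (mod 11).

6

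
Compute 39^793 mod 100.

Successive squares of 39 mod 100: 39^1≡39, 39^2≡21, 39^4≡41, 39^8≡81, 39^16≡61, 39^32≡21, 39^64≡41, 39^128≡81, 39^256≡61, 39^512≡21.
793 = 1 + 8 + 16 + 256 + 512, so 39^793 ≡ 39·81·61·61·21 ≡ 19 (mod 100).

19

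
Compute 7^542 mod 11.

5

Successive squares of 7 mod 11: 7^1≡7, 7^2≡5, 7^4≡3, 7^8≡9, 7^16≡4, 7^32≡5, 7^64≡3, 7^128≡9, 7^256≡4, 7^512≡5.
542 = 2 + 4 + 8 + 16 + 512, so 7^542 ≡ 5·3·9·4·5 ≡ 5 (mod 11).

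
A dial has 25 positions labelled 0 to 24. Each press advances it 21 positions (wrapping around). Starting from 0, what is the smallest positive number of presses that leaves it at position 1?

25 = 1·21 + 4
21 = 5·4 + 1
4 = 4·1 + 0
Back-substituting gives 21·6 ≡ 1 (mod 25).

6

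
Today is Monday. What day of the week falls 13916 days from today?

13916 = 1988·7 + 0, so 13916 mod 7 = 0.
Monday + 0 days → Monday.

Monday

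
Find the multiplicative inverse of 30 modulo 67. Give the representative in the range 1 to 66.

38

67 = 2·30 + 7
30 = 4·7 + 2
7 = 3·2 + 1
2 = 2·1 + 0
Back-substituting gives 30·38 ≡ 1 (mod 67).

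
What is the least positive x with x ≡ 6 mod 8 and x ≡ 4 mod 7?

46

x ≡ 4 (mod 7) gives x ∈ {4, 11, 18, 25, 32, 39, 46}.
The first of these with x mod 8 = 6 is 46.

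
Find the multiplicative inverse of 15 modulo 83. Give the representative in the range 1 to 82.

72

15·72 = 1080 = 13·83 + 1, so 15⁻¹ ≡ 72 (mod 83).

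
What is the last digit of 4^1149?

4

Last digits of 4^n: 4, 6 (period 2).
1149 leaves remainder 1 on division by 2, so 4^1149 ends in 4.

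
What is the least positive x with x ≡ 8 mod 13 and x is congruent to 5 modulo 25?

Since 25·12 ≡ 1 (mod 13), take x = 5 + 25·((8−5)·12 mod 13) = 5 + 25·10 = 255.
Check: 255 mod 13 = 8, 255 mod 25 = 5.

255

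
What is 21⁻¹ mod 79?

64

21·64 = 1344 = 17·79 + 1, so 21⁻¹ ≡ 64 (mod 79).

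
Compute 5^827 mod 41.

20

By repeated squaring mod 41: 5^1≡5, 5^2≡25, 5^4≡10, 5^8≡18, 5^16≡37, 5^32≡16, 5^64≡10, 5^128≡18, 5^256≡37, 5^512≡16.
827 = 1 + 2 + 8 + 16 + 32 + 256 + 512, so 5^827 ≡ 5·25·18·37·16·37·16 ≡ 20 (mod 41).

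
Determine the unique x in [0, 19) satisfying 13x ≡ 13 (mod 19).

13⁻¹ ≡ 3 (mod 19) because 13·3 = 39 = 2·19 + 1.
Multiplying both sides by 3: x ≡ 3·13 = 39 ≡ 1 (mod 19).

1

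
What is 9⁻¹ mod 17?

17 = 1·9 + 8
9 = 1·8 + 1
8 = 8·1 + 0
Back-substituting gives 9·2 ≡ 1 (mod 17).

2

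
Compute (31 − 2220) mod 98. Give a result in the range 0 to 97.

65

2220 − 22·98 = 64, so 2220 ≡ 64 (mod 98).
(31 − 64) mod 98 = 65.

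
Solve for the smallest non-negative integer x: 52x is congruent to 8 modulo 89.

7

The inverse of 52 mod 89 is 12 (since 52·12 = 624 ≡ 1).
Multiplying both sides by 12: x ≡ 12·8 = 96 ≡ 7 (mod 89).
Check: 52·7 = 364 = 4·89 + 8.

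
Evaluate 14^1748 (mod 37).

Square-and-reduce mod 37: 14^1≡14, 14^2≡11, 14^4≡10, 14^8≡26, 14^16≡10, 14^32≡26, 14^64≡10, 14^128≡26, 14^256≡10, 14^512≡26, 14^1024≡10.
Since 1748 = 4 + 16 + 64 + 128 + 512 + 1024 in binary, 14^1748 ≡ 10·10·10·26·26·10 ≡ 26 (mod 37).

26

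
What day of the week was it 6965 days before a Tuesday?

6965 = 995·7 + 0, so 6965 mod 7 = 0.
Tuesday − 0 days → Tuesday.

Tuesday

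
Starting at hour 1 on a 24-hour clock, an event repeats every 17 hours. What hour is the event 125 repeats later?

14

125·17 = 2125.
Dividing 2125 by 24 gives quotient 88 and remainder 13.
(1 + 13) mod 24 = 14.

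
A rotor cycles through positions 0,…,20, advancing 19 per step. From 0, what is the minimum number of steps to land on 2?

20

The inverse of 19 mod 21 is 10 (since 19·10 = 190 ≡ 1).
So x ≡ 10·2 = 20 ≡ 20 (mod 21).
Check: 19·20 = 380 = 18·21 + 2.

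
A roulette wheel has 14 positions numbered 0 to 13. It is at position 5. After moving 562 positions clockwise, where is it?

562 = 40·14 + 2, so 562 mod 14 = 2.
(5 + 2) mod 14 = 7.

7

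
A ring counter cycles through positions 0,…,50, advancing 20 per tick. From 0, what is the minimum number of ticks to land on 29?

The inverse of 20 mod 51 is 23 (since 20·23 = 460 ≡ 1).
Multiplying both sides by 23: x ≡ 23·29 = 667 ≡ 4 (mod 51).

4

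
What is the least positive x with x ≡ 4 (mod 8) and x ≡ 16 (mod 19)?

92

x ≡ 4 (mod 8) gives x ∈ {4, 12, 20, 28, 36, 44, 52, 60, …}.
The first of these with x mod 19 = 16 is 92.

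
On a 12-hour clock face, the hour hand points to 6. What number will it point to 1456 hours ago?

2

Dividing 1456 by 12 gives quotient 121 and remainder 4.
6 − 4 → 2 on a 12-hour dial.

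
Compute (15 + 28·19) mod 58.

25

28·19 = 532.
532 − 9·58 = 10, so 532 ≡ 10 (mod 58).
(15 + 10) mod 58 = 25.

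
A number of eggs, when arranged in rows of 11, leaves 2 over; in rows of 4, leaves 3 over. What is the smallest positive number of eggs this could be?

x ≡ 3 (mod 4) gives x ∈ {3, 7, 11, 15, 19, 23, 27, 31, …}.
The first of these with x mod 11 = 2 is 35.

35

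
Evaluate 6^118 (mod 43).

6

By repeated squaring mod 43: 6^1≡6, 6^2≡36, 6^4≡6, 6^8≡36, 6^16≡6, 6^32≡36, 6^64≡6.
Since 118 = 2 + 4 + 16 + 32 + 64 in binary, 6^118 ≡ 36·6·6·36·6 ≡ 6 (mod 43).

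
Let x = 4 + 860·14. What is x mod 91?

32

860·14 = 12040.
12040 − 132·91 = 28, so 12040 ≡ 28 (mod 91).
(4 + 28) mod 91 = 32.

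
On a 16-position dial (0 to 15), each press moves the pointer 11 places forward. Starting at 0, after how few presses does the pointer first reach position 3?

The inverse of 11 mod 16 is 3 (since 11·3 = 33 ≡ 1).
Multiplying both sides by 3: x ≡ 3·3 = 9 ≡ 9 (mod 16).

9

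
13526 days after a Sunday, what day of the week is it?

Tuesday

13526 mod 7 = 2 (since 1932·7 = 13524).
Sunday + 2 days → Tuesday.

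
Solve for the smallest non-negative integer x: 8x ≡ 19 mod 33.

23

The inverse of 8 mod 33 is 29 (since 8·29 = 232 ≡ 1).
So x ≡ 29·19 = 551 ≡ 23 (mod 33).
Check: 8·23 = 184 = 5·33 + 19.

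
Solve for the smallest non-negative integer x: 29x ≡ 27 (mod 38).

35

29⁻¹ ≡ 21 (mod 38) because 29·21 = 609 = 16·38 + 1.
Multiplying both sides by 21: x ≡ 21·27 = 567 ≡ 35 (mod 38).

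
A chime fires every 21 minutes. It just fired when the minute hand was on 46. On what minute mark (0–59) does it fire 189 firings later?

189·21 = 3969.
Dividing 3969 by 60 gives quotient 66 and remainder 9.
(46 + 9) mod 60 = 55.

55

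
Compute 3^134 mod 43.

Successive squares of 3 mod 43: 3^1≡3, 3^2≡9, 3^4≡38, 3^8≡25, 3^16≡23, 3^32≡13, 3^64≡40, 3^128≡9.
Since 134 = 2 + 4 + 128 in binary, 3^134 ≡ 9·38·9 ≡ 25 (mod 43).

25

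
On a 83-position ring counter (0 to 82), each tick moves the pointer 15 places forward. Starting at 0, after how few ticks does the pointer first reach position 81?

The inverse of 15 mod 83 is 72 (since 15·72 = 1080 ≡ 1).
So x ≡ 72·81 = 5832 ≡ 22 (mod 83).

22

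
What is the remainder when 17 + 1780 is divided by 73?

Dividing 1780 by 73 gives quotient 24 and remainder 28.
(17 + 28) mod 73 = 45.

45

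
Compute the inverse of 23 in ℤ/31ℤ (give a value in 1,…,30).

27

31 = 1·23 + 8
23 = 2·8 + 7
8 = 1·7 + 1
7 = 7·1 + 0
Back-substituting gives 23·27 ≡ 1 (mod 31).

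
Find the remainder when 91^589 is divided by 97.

91

Square-and-reduce mod 97: 91^1≡91, 91^2≡36, 91^4≡35, 91^8≡61, 91^16≡35, 91^32≡61, 91^64≡35, 91^128≡61, 91^256≡35, 91^512≡61.
589 = 1 + 4 + 8 + 64 + 512, so 91^589 ≡ 91·35·61·35·61 ≡ 91 (mod 97).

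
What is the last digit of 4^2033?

The units digit of 4^n cycles with period 2: 4, 6, …
2033 mod 2 = 1, so the last digit matches 4^1 = 4.

4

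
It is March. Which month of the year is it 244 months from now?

July

244 − 20·12 = 4, so 244 ≡ 4 (mod 12).
March + 4 months → July.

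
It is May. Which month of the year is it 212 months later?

212 − 17·12 = 8, so 212 ≡ 8 (mod 12).
May + 8 months → January.

January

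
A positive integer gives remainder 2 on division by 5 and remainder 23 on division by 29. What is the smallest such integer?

52

x ≡ 2 (mod 5) gives x ∈ {2, 7, 12, 17, 22, 27, 32, 37, …}.
The first of these with x mod 29 = 23 is 52.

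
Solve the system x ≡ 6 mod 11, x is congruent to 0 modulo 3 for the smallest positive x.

Since 3·4 ≡ 1 (mod 11), take x = 0 + 3·((6−0)·4 mod 11) = 0 + 3·2 = 6.
Check: 6 mod 11 = 6, 6 mod 3 = 0.

6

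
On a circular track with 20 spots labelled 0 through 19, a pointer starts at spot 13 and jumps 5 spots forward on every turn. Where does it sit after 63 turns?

63·5 = 315.
315 − 15·20 = 15, so 315 ≡ 15 (mod 20).
(13 + 15) mod 20 = 8.

8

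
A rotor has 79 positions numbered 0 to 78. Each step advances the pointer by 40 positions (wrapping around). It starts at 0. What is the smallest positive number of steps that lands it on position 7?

40⁻¹ ≡ 2 (mod 79) because 40·2 = 80 = 1·79 + 1.
Multiplying both sides by 2: x ≡ 2·7 = 14 ≡ 14 (mod 79).

14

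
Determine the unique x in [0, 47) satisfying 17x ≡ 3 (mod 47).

17⁻¹ ≡ 36 (mod 47) because 17·36 = 612 = 13·47 + 1.
So x ≡ 36·3 = 108 ≡ 14 (mod 47).

14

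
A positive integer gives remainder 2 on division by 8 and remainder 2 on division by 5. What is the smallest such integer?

2

Since 5·5 ≡ 1 (mod 8), take x = 2 + 5·((2−2)·5 mod 8) = 2 + 5·0 = 2.
Check: 2 mod 8 = 2, 2 mod 5 = 2.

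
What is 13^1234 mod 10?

Powers of 3 mod 10 repeat with period 4: 3, 9, 7, 1.
1234 mod 4 = 2, so the last digit matches 3^2 = 9.

9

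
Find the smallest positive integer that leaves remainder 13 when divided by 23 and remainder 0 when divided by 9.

36

x ≡ 0 (mod 9) gives x ∈ {0, 9, 18, 27, 36}.
The first of these with x mod 23 = 13 is 36.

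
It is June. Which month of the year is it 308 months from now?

February

Dividing 308 by 12 gives quotient 25 and remainder 8.
June + 8 months → February.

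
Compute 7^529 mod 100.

7

By repeated squaring mod 100: 7^1≡7, 7^2≡49, 7^4≡1, 7^8≡1, 7^16≡1, 7^32≡1, 7^64≡1, 7^128≡1, 7^256≡1, 7^512≡1.
Since 529 = 1 + 16 + 512 in binary, 7^529 ≡ 7·1·1 ≡ 7 (mod 100).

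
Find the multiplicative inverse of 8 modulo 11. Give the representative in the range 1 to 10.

7

8·7 = 56 = 5·11 + 1, so 8⁻¹ ≡ 7 (mod 11).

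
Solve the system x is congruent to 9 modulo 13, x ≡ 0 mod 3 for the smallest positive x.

9

Since 3·9 ≡ 1 (mod 13), take x = 0 + 3·((9−0)·9 mod 13) = 0 + 3·3 = 9.
Check: 9 mod 13 = 9, 9 mod 3 = 0.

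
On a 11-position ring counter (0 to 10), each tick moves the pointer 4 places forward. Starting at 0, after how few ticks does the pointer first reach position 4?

4⁻¹ ≡ 3 (mod 11) because 4·3 = 12 = 1·11 + 1.
Multiplying both sides by 3: x ≡ 3·4 = 12 ≡ 1 (mod 11).
Check: 4·1 = 4 = 0·11 + 4.

1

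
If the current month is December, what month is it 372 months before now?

December

Dividing 372 by 12 gives quotient 31 and remainder 0.
December − 0 months → December.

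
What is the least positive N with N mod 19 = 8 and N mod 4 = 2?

46

x ≡ 2 (mod 4) gives x ∈ {2, 6, 10, 14, 18, 22, 26, 30, …}.
The first of these with x mod 19 = 8 is 46.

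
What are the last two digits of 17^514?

Square-and-reduce mod 100: 17^1≡17, 17^2≡89, 17^4≡21, 17^8≡41, 17^16≡81, 17^32≡61, 17^64≡21, 17^128≡41, 17^256≡81, 17^512≡61.
Since 514 = 2 + 512 in binary, 17^514 ≡ 89·61 ≡ 29 (mod 100).

29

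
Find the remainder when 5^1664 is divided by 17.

Square-and-reduce mod 17: 5^1≡5, 5^2≡8, 5^4≡13, 5^8≡16, 5^16≡1, 5^32≡1, 5^64≡1, 5^128≡1, 5^256≡1, 5^512≡1, 5^1024≡1.
1664 = 128 + 512 + 1024, so 5^1664 ≡ 1·1·1 ≡ 1 (mod 17).

1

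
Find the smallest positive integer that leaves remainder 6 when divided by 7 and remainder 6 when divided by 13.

6

Since 13·6 ≡ 1 (mod 7), take x = 6 + 13·((6−6)·6 mod 7) = 6 + 13·0 = 6.
Check: 6 mod 7 = 6, 6 mod 13 = 6.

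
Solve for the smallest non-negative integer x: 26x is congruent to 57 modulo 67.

26⁻¹ ≡ 49 (mod 67) because 26·49 = 1274 = 19·67 + 1.
Multiplying both sides by 49: x ≡ 49·57 = 2793 ≡ 46 (mod 67).

46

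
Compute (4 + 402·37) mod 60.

58

402·37 = 14874.
14874 − 247·60 = 54, so 14874 ≡ 54 (mod 60).
(4 + 54) mod 60 = 58.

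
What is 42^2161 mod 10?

Powers of 2 mod 10 repeat with period 4: 2, 4, 8, 6.
2161 mod 4 = 1, so the last digit matches 2^1 = 2.

2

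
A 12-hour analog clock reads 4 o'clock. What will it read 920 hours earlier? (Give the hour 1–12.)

920 mod 12 = 8 (since 76·12 = 912).
4 − 8 → 8 on a 12-hour dial.

8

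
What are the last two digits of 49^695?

49

Successive squares of 49 mod 100: 49^1≡49, 49^2≡1, 49^4≡1, 49^8≡1, 49^16≡1, 49^32≡1, 49^64≡1, 49^128≡1, 49^256≡1, 49^512≡1.
Since 695 = 1 + 2 + 4 + 16 + 32 + 128 + 512 in binary, 49^695 ≡ 49·1·1·1·1·1·1 ≡ 49 (mod 100).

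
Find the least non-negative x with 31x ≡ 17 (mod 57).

41

31⁻¹ ≡ 46 (mod 57) because 31·46 = 1426 = 25·57 + 1.
Multiplying both sides by 46: x ≡ 46·17 = 782 ≡ 41 (mod 57).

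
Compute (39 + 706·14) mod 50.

706·14 = 9884.
9884 − 197·50 = 34, so 9884 ≡ 34 (mod 50).
(39 + 34) mod 50 = 23.

23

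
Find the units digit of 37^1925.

The units digit of 37^n cycles with period 4: 7, 9, 3, 1, …
1925 leaves remainder 1 on division by 4, so 37^1925 ends in 7.

7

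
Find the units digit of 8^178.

4

The units digit of 8^n cycles with period 4: 8, 4, 2, 6, …
178 leaves remainder 2 on division by 4, so 8^178 ends in 4.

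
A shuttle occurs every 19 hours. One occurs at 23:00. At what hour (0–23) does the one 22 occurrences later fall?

9

22·19 = 418.
418 mod 24 = 10 (since 17·24 = 408).
(23 + 10) mod 24 = 9.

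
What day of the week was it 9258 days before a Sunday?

9258 mod 7 = 4 (since 1322·7 = 9254).
Sunday − 4 days → Wednesday.

Wednesday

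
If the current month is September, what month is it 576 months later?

576 mod 12 = 0 (since 48·12 = 576).
September + 0 months → September.

September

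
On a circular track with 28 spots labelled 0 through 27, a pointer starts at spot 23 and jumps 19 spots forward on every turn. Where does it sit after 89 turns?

89·19 = 1691.
1691 = 60·28 + 11, so 1691 mod 28 = 11.
(23 + 11) mod 28 = 6.

6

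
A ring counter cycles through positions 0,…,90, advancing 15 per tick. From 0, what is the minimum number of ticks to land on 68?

15⁻¹ ≡ 85 (mod 91) because 15·85 = 1275 = 14·91 + 1.
Multiplying both sides by 85: x ≡ 85·68 = 5780 ≡ 47 (mod 91).

47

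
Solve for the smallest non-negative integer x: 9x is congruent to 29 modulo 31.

17

9⁻¹ ≡ 7 (mod 31) because 9·7 = 63 = 2·31 + 1.
Multiplying both sides by 7: x ≡ 7·29 = 203 ≡ 17 (mod 31).
Check: 9·17 = 153 = 4·31 + 29.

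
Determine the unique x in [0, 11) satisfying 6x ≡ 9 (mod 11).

The inverse of 6 mod 11 is 2 (since 6·2 = 12 ≡ 1).
So x ≡ 2·9 = 18 ≡ 7 (mod 11).

7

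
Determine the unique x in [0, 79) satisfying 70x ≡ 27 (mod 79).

The inverse of 70 mod 79 is 35 (since 70·35 = 2450 ≡ 1).
So x ≡ 35·27 = 945 ≡ 76 (mod 79).
Check: 70·76 = 5320 = 67·79 + 27.

76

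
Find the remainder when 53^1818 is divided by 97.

50

By repeated squaring mod 97: 53^1≡53, 53^2≡93, 53^4≡16, 53^8≡62, 53^16≡61, 53^32≡35, 53^64≡61, 53^128≡35, 53^256≡61, 53^512≡35, 53^1024≡61.
Since 1818 = 2 + 8 + 16 + 256 + 512 + 1024 in binary, 53^1818 ≡ 93·62·61·61·35·61 ≡ 50 (mod 97).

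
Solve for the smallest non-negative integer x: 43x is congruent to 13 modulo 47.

The inverse of 43 mod 47 is 35 (since 43·35 = 1505 ≡ 1).
So x ≡ 35·13 = 455 ≡ 32 (mod 47).

32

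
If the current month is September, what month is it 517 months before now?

August

517 = 43·12 + 1, so 517 mod 12 = 1.
September − 1 month → August.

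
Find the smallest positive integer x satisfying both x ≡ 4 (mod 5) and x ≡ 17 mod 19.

74

x ≡ 4 (mod 5) gives x ∈ {4, 9, 14, 19, 24, 29, 34, 39, …}.
The first of these with x mod 19 = 17 is 74.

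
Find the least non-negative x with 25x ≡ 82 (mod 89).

The inverse of 25 mod 89 is 57 (since 25·57 = 1425 ≡ 1).
Multiplying both sides by 57: x ≡ 57·82 = 4674 ≡ 46 (mod 89).
Check: 25·46 = 1150 = 12·89 + 82.

46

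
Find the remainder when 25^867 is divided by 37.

11

By repeated squaring mod 37: 25^1≡25, 25^2≡33, 25^4≡16, 25^8≡34, 25^16≡9, 25^32≡7, 25^64≡12, 25^128≡33, 25^256≡16, 25^512≡34.
867 = 1 + 2 + 32 + 64 + 256 + 512, so 25^867 ≡ 25·33·7·12·16·34 ≡ 11 (mod 37).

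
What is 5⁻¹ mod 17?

7

5·7 = 35 = 2·17 + 1, so 5⁻¹ ≡ 7 (mod 17).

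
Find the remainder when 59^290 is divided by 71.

By repeated squaring mod 71: 59^1≡59, 59^2≡2, 59^4≡4, 59^8≡16, 59^16≡43, 59^32≡3, 59^64≡9, 59^128≡10, 59^256≡29.
Since 290 = 2 + 32 + 256 in binary, 59^290 ≡ 2·3·29 ≡ 32 (mod 71).

32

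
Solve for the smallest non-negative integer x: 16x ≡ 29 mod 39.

16⁻¹ ≡ 22 (mod 39) because 16·22 = 352 = 9·39 + 1.
Multiplying both sides by 22: x ≡ 22·29 = 638 ≡ 14 (mod 39).

14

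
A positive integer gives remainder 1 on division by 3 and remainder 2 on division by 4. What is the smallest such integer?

Since 4·1 ≡ 1 (mod 3), take x = 2 + 4·((1−2)·1 mod 3) = 2 + 4·2 = 10.
Check: 10 mod 3 = 1, 10 mod 4 = 2.

10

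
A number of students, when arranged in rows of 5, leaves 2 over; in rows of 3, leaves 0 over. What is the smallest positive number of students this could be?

x ≡ 0 (mod 3) gives x ∈ {0, 3, 6, 9, 12}.
The first of these with x mod 5 = 2 is 12.

12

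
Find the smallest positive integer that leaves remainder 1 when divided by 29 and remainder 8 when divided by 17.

59

x ≡ 8 (mod 17) gives x ∈ {8, 25, 42, 59}.
The first of these with x mod 29 = 1 is 59.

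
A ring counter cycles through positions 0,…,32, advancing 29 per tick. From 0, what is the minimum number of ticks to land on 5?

7

29⁻¹ ≡ 8 (mod 33) because 29·8 = 232 = 7·33 + 1.
So x ≡ 8·5 = 40 ≡ 7 (mod 33).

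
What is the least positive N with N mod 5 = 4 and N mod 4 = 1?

9

x ≡ 1 (mod 4) gives x ∈ {1, 5, 9}.
The first of these with x mod 5 = 4 is 9.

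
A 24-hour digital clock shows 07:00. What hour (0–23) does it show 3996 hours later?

3996 = 166·24 + 12, so 3996 mod 24 = 12.
(7 + 12) mod 24 = 19.

19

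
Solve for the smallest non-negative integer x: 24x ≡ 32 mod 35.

24⁻¹ ≡ 19 (mod 35) because 24·19 = 456 = 13·35 + 1.
So x ≡ 19·32 = 608 ≡ 13 (mod 35).

13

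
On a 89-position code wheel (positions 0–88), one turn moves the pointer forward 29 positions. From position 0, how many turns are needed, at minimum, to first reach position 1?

29·43 = 1247 = 14·89 + 1, so 29⁻¹ ≡ 43 (mod 89).

43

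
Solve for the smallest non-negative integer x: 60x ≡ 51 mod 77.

60⁻¹ ≡ 9 (mod 77) because 60·9 = 540 = 7·77 + 1.
Multiplying both sides by 9: x ≡ 9·51 = 459 ≡ 74 (mod 77).

74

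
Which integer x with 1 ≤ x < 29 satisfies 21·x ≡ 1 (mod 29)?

18

21·18 = 378 = 13·29 + 1, so 21⁻¹ ≡ 18 (mod 29).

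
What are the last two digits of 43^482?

49

Square-and-reduce mod 100: 43^1≡43, 43^2≡49, 43^4≡1, 43^8≡1, 43^16≡1, 43^32≡1, 43^64≡1, 43^128≡1, 43^256≡1.
482 = 2 + 32 + 64 + 128 + 256, so 43^482 ≡ 49·1·1·1·1 ≡ 49 (mod 100).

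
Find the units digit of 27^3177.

7

Powers of 7 mod 10 repeat with period 4: 7, 9, 3, 1.
3177 leaves remainder 1 on division by 4, so 27^3177 ends in 7.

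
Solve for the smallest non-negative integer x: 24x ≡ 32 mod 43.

24⁻¹ ≡ 9 (mod 43) because 24·9 = 216 = 5·43 + 1.
So x ≡ 9·32 = 288 ≡ 30 (mod 43).

30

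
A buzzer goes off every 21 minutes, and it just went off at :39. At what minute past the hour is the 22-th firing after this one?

22·21 = 462.
462 mod 60 = 42 (since 7·60 = 420).
(39 + 42) mod 60 = 21.

21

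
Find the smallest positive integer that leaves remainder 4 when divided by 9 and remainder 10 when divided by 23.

148

Since 23·2 ≡ 1 (mod 9), take x = 10 + 23·((4−10)·2 mod 9) = 10 + 23·6 = 148.
Check: 148 mod 9 = 4, 148 mod 23 = 10.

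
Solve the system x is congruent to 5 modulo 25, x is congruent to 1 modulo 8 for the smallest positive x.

x ≡ 1 (mod 8) gives x ∈ {1, 9, 17, 25, 33, 41, 49, 57, …}.
The first of these with x mod 25 = 5 is 105.

105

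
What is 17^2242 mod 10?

The units digit of 17^n cycles with period 4: 7, 9, 3, 1, …
2242 mod 4 = 2, so the last digit matches 7^2 = 9.

9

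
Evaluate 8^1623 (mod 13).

5

By repeated squaring mod 13: 8^1≡8, 8^2≡12, 8^4≡1, 8^8≡1, 8^16≡1, 8^32≡1, 8^64≡1, 8^128≡1, 8^256≡1, 8^512≡1, 8^1024≡1.
1623 = 1 + 2 + 4 + 16 + 64 + 512 + 1024, so 8^1623 ≡ 8·12·1·1·1·1·1 ≡ 5 (mod 13).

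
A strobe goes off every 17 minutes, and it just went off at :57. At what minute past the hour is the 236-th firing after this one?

236·17 = 4012.
4012 − 66·60 = 52, so 4012 ≡ 52 (mod 60).
(57 + 52) mod 60 = 49.

49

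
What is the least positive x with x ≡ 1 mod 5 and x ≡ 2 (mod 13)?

41

Since 13·2 ≡ 1 (mod 5), take x = 2 + 13·((1−2)·2 mod 5) = 2 + 13·3 = 41.
Check: 41 mod 5 = 1, 41 mod 13 = 2.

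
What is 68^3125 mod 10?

The units digit of 68^n cycles with period 4: 8, 4, 2, 6, …
3125 leaves remainder 1 on division by 4, so 68^3125 ends in 8.

8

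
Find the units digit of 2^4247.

Powers of 2 mod 10 repeat with period 4: 2, 4, 8, 6.
4247 mod 4 = 3, so the last digit matches 2^3 = 8.

8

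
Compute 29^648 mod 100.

61

By repeated squaring mod 100: 29^1≡29, 29^2≡41, 29^4≡81, 29^8≡61, 29^16≡21, 29^32≡41, 29^64≡81, 29^128≡61, 29^256≡21, 29^512≡41.
Since 648 = 8 + 128 + 512 in binary, 29^648 ≡ 61·61·41 ≡ 61 (mod 100).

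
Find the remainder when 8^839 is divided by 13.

5

Successive squares of 8 mod 13: 8^1≡8, 8^2≡12, 8^4≡1, 8^8≡1, 8^16≡1, 8^32≡1, 8^64≡1, 8^128≡1, 8^256≡1, 8^512≡1.
Since 839 = 1 + 2 + 4 + 64 + 256 + 512 in binary, 8^839 ≡ 8·12·1·1·1·1 ≡ 5 (mod 13).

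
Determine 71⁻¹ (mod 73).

36

73 = 1·71 + 2
71 = 35·2 + 1
2 = 2·1 + 0
Back-substituting gives 71·36 ≡ 1 (mod 73).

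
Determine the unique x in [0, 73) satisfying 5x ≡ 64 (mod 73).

The inverse of 5 mod 73 is 44 (since 5·44 = 220 ≡ 1).
So x ≡ 44·64 = 2816 ≡ 42 (mod 73).

42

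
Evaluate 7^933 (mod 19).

By repeated squaring mod 19: 7^1≡7, 7^2≡11, 7^4≡7, 7^8≡11, 7^16≡7, 7^32≡11, 7^64≡7, 7^128≡11, 7^256≡7, 7^512≡11.
933 = 1 + 4 + 32 + 128 + 256 + 512, so 7^933 ≡ 7·7·11·11·7·11 ≡ 1 (mod 19).

1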